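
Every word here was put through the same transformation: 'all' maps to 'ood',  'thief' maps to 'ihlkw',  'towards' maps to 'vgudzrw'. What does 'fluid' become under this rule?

The output letters match the input read backwards, each shifted +3: all reversed is lla. Read the word backwards and shift each letter +3.
For fluid: reverse → diulf; then shift: d+3=g, i+3=l, u+3=x, l+3=o, f+3=i.

glxoi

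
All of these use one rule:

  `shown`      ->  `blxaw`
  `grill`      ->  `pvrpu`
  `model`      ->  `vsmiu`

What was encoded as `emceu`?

Shifts by position in shown: pos 0: s→b (+9), pos 1: h→l (+4), pos 2: o→x (+9), pos 3: w→a (+4) — repeating every 2. The shifts repeat in a cycle of length 2: positions 0,1,… shift by +9, +4, then the pattern repeats.
Undoing it on emceu: e−9=v, m−4=i, c−9=t, e−4=a, u−9=l.

vital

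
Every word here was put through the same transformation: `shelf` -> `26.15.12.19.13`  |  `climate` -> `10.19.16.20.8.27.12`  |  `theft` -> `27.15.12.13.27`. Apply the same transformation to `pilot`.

23.16.19.22.27

s is letter #19 and maps to 26: an offset of 7. Letters become their 1-based position plus 7 (so a→8, b→9, …).
Applying it to pilot: p=16→23, i=9→16, l=12→19, o=15→22, t=20→27.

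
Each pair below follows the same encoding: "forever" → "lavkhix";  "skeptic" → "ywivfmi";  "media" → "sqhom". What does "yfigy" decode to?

steam

Shifts by position in forever: pos 0: f→l (+6), pos 1: o→a (+12), pos 2: r→v (+4), pos 3: e→k (+6), pos 4: v→h (+12), pos 5: e→i (+4) — repeating every 3. A repeating key of period 3 is used — shifts +6, +12, +4 over and over.
Decoding yfigy: y−6=s, f−12=t, i−4=e, g−6=a, y−12=m.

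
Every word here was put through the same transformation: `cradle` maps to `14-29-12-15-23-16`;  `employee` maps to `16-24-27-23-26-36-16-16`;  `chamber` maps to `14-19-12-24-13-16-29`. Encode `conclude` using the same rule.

c is letter #3 and maps to 14: an offset of 11. Letters become their 1-based position plus 11 (so a→12, b→13, …).
On conclude: c=3→14, o=15→26, n=14→25, c=3→14, l=12→23, u=21→32, d=4→15, e=5→16.

14-26-25-14-23-32-15-16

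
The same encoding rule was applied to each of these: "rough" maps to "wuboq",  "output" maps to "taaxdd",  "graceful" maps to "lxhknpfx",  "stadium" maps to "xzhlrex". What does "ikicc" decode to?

In rough: r→w is +5, o→u is +6, u→b is +7, g→o is +8 — the shift increases by 1 each position. The shift increases by 1 at each position, starting from +5: 5, 6, 7, ….
Reversing it on ikicc: i−5=d, k−6=e, i−7=b, c−8=u, c−9=t.

debut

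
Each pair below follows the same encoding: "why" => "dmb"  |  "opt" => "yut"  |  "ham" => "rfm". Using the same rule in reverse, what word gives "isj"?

end

The output letters match the input read backwards, each shifted +5: why reversed is yhw. Read the word backwards and shift each letter +5.
Reversing it on isj: shift back: i−5=d, s−5=n, j−5=e → dne; then reverse → end.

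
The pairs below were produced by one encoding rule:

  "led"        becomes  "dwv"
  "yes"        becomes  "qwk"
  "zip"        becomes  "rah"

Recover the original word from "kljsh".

Compare letters: l→d is +18, e→w is +18, d→v is +18 — a constant shift. This is a Caesar cipher with shift 18.
Decoding kljsh: k−18=s, l−18=t, j−18=r, s−18=a, h−18=p.

strap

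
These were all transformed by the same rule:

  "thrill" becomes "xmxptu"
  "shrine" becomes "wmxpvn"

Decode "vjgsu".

realm

In thrill: t→x is +4, h→m is +5, r→x is +6, i→p is +7 — the shift increases by 1 each position. Each letter shifts forward by (position + 4), i.e. 4, 5, 6, … — the shift grows by one for each successive letter.
Undoing it on vjgsu: v−4=r, j−5=e, g−6=a, s−7=l, u−8=m.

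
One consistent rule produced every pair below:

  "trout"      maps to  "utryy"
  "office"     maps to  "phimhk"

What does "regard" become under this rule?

In trout: t→u is +1, r→t is +2, o→r is +3, u→y is +4 — the shift increases by 1 each position. The shift increases by 1 at each position, starting from +1: 1, 2, 3, ….
On regard: r+1=s, e+2=g, g+3=j, a+4=e, r+5=w, d+6=j.

sgjewj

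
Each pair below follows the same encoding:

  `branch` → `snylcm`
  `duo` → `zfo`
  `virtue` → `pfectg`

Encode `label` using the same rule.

wpmlw

The output letters match the input read backwards, each shifted +11: branch reversed is hcnarb. Two steps: reverse the string, then apply a Caesar shift of +11.
Applying it to label: reverse → lebal; then shift: l+11=w, e+11=p, b+11=m, a+11=l, l+11=w.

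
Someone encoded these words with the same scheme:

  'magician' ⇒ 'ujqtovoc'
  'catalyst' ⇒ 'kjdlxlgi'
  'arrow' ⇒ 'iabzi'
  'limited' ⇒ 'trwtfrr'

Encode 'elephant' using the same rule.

The shift increases by 1 at each position, starting from +8: 8, 9, 10, ….
On elephant: e+8=m, l+9=u, e+10=o, p+11=a, h+12=t, a+13=n, n+14=b, t+15=i.

muoatnbi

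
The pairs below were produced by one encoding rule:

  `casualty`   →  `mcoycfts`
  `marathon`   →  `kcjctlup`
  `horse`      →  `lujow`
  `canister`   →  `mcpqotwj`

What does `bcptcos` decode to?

fantasy

c(2)→m(12) and a(0)→c(2) fit y≡5x+2 (mod 26); the inverse of 5 mod 26 is 21. Each letter's alphabet position (a=0..z=25) is mapped through 5·x+2 mod 26 — an affine cipher.
Undoing it on bcptcos: b(1)→21·(1−2)≡5=f; c(2)→21·(2−2)≡0=a; p(15)→21·(15−2)≡13=n; t(19)→21·(19−2)≡19=t; c(2)→21·(2−2)≡0=a; o(14)→21·(14−2)≡18=s; s(18)→21·(18−2)≡24=y (all mod 26).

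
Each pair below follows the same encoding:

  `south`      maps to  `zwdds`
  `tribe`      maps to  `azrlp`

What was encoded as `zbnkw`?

steal

In south: s→z is +7, o→w is +8, u→d is +9, t→d is +10 — the shift increases by 1 each position. Each letter shifts forward by (position + 7), i.e. 7, 8, 9, … — the shift grows by one for each successive letter.
Undoing it on zbnkw: z−7=s, b−8=t, n−9=e, k−10=a, w−11=l.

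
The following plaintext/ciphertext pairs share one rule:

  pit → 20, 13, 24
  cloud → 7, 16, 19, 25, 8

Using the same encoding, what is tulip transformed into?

24, 25, 16, 13, 20

p is letter #16 and maps to 20: an offset of 4. Letters become their 1-based position plus 4 (so a→5, b→6, …).
On tulip: t=20→24, u=21→25, l=12→16, i=9→13, p=16→20.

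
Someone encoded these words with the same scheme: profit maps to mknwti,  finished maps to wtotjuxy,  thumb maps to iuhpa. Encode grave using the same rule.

vkbgx

p(15)→m(12) and r(17)→k(10) fit y≡25x+1 (mod 26); the inverse of 25 mod 26 is 25. This is an affine cipher: with a=0,…,z=25, each position x becomes (25x+1) mod 26.
Applying it to grave: g(6)→25·6+1≡21=v; r(17)→25·17+1≡10=k; a(0)→25·0+1≡1=b; v(21)→25·21+1≡6=g; e(4)→25·4+1≡23=x (all mod 26).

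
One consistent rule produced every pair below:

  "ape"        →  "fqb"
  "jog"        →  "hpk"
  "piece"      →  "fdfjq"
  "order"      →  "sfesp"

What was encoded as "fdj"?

The word is reversed, then every letter is shifted forward by 1.
Decoding fdj: shift back: f−1=e, d−1=c, j−1=i → eci; then reverse → ice.

ice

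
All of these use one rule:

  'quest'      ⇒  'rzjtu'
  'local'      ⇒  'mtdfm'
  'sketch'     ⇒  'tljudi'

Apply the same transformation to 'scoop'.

tdttq

Vowels shift forward by 5 and consonants shift forward by 1.
Applying it to scoop: s(cons)+1=t, c(cons)+1=d, o(vowel)+5=t, o(vowel)+5=t, p(cons)+1=q.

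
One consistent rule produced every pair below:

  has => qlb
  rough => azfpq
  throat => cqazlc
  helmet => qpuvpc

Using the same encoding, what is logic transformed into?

uzptl

The shift depends on letter class: consonant h→q is +9, but vowel a→l is +11. Vowels shift forward by 11 and consonants shift forward by 9.
For logic: l(cons)+9=u, o(vowel)+11=z, g(cons)+9=p, i(vowel)+11=t, c(cons)+9=l.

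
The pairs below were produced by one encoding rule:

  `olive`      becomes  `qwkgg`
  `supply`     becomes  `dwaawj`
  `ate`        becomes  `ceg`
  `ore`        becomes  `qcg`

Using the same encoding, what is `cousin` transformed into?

nqwdky

The shift depends on letter class: consonant l→w is +11, but vowel o→q is +2. The rule splits by letter class: vowels +2, consonants +11.
Applying it to cousin: c(cons)+11=n, o(vowel)+2=q, u(vowel)+2=w, s(cons)+11=d, i(vowel)+2=k, n(cons)+11=y.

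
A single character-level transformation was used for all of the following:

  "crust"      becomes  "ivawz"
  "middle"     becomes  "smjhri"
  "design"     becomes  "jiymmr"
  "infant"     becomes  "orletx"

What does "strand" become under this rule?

yxxeth

Shifts by position in crust: pos 0: c→i (+6), pos 1: r→v (+4), pos 2: u→a (+6), pos 3: s→w (+4) — repeating every 2. A repeating key of period 2 is used — shifts +6, +4 over and over.
For strand: s+6=y, t+4=x, r+6=x, a+4=e, n+6=t, d+4=h.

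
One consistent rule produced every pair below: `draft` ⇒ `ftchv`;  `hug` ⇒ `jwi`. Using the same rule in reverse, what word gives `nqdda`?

lobby

Compare letters: d→f is +2, r→t is +2, a→c is +2 — a constant shift. Each letter is shifted forward by 2 in the alphabet (a Caesar shift of +2).
Undoing it on nqdda: n−2=l, q−2=o, d−2=b, d−2=b, a−2=y.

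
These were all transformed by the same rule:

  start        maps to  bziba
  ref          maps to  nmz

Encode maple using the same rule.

The output letters match the input read backwards, each shifted +8: start reversed is trats. Read the word backwards and shift each letter +8.
For maple: reverse → elpam; then shift: e+8=m, l+8=t, p+8=x, a+8=i, m+8=u.

mtxiu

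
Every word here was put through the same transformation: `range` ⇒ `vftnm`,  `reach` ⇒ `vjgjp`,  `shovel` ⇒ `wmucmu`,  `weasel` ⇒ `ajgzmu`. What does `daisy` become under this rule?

In range: r→v is +4, a→f is +5, n→t is +6, g→n is +7 — the shift increases by 1 each position. The shift increases by 1 at each position, starting from +4: 4, 5, 6, ….
On daisy: d+4=h, a+5=f, i+6=o, s+7=z, y+8=g.

hfozg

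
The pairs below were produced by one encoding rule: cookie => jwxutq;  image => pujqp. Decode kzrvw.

In cookie: c→j is +7, o→w is +8, o→x is +9, k→u is +10 — the shift increases by 1 each position. Letter i (0-indexed) is shifted by i+7, so successive shifts are 7, 8, 9, ….
Reversing it on kzrvw: k−7=d, z−8=r, r−9=i, v−10=l, w−11=l.

drill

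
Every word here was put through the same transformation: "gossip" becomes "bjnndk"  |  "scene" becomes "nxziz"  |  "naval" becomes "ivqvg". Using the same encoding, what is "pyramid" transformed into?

Compare letters: g→b is +21, o→j is +21, s→n is +21 — a constant shift. It's a constant shift of +21 (ROT21).
For pyramid: p+21=k, y+21=t, r+21=m, a+21=v, m+21=h, i+21=d, d+21=y.

ktmvhdy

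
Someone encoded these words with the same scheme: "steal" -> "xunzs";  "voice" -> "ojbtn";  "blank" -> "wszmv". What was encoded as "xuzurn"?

s(18)→x(23) and t(19)→u(20) fit y≡23x+25 (mod 26); the inverse of 23 mod 26 is 17. Each letter's alphabet position (a=0..z=25) is mapped through 23·x+25 mod 26 — an affine cipher.
Undoing it on xuzurn: x(23)→17·(23−25)≡18=s; u(20)→17·(20−25)≡19=t; z(25)→17·(25−25)≡0=a; u(20)→17·(20−25)≡19=t; r(17)→17·(17−25)≡20=u; n(13)→17·(13−25)≡4=e (all mod 26).

statue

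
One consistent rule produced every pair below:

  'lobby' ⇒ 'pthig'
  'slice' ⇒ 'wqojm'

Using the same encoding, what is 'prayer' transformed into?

In lobby: l→p is +4, o→t is +5, b→h is +6, b→i is +7 — the shift increases by 1 each position. Letter i (0-indexed) is shifted by i+4, so successive shifts are 4, 5, 6, ….
Applying it to prayer: p+4=t, r+5=w, a+6=g, y+7=f, e+8=m, r+9=a.

twgfma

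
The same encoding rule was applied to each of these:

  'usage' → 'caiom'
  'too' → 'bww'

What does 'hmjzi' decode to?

zebra

Compare letters: u→c is +8, s→a is +8, a→i is +8 — a constant shift. Every letter moves 8 places later in the alphabet, wrapping around z→a.
Reversing it on hmjzi: h−8=z, m−8=e, j−8=b, z−8=r, i−8=a.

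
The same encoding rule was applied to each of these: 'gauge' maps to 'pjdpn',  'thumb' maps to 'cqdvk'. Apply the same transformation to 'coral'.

Each letter is shifted forward by 9 in the alphabet (a Caesar shift of +9).
For coral: c+9=l, o+9=x, r+9=a, a+9=j, l+9=u.

lxaju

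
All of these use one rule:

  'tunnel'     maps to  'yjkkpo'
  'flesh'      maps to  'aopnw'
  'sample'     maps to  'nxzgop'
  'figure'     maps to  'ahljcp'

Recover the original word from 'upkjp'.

This is an affine cipher: with a=0,…,z=25, each position x becomes (11x+23) mod 26.
Decoding upkjp: u(20)→19·(20−23)≡21=v; p(15)→19·(15−23)≡4=e; k(10)→19·(10−23)≡13=n; j(9)→19·(9−23)≡20=u; p(15)→19·(15−23)≡4=e (all mod 26).

venue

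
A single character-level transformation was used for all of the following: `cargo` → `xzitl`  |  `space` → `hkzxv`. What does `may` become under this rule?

nzb

Each pair mirrors across the alphabet (c↔x, a↔z, r↔i): positions sum to 25. Each letter is replaced by its mirror in the alphabet: a↔z, b↔y, c↔x, and so on (the Atbash cipher).
Applying it to may: m↔n, a↔z, y↔b.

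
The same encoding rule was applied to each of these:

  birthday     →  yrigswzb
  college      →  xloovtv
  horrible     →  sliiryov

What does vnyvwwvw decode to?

embedded

Each pair mirrors across the alphabet (b↔y, i↔r, r↔i): positions sum to 25. Letters are reflected about the middle of the alphabet (position → 25−position): Atbash.
Undoing it on vnyvwwvw: v↔e, n↔m, y↔b, v↔e, w↔d, w↔d, v↔e, w↔d.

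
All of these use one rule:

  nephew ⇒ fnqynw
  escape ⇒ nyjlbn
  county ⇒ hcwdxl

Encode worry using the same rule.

The output letters match the input read backwards, each shifted +9: nephew reversed is wehpen. The word is reversed, then every letter is shifted forward by 9.
On worry: reverse → yrrow; then shift: y+9=h, r+9=a, r+9=a, o+9=x, w+9=f.

haaxf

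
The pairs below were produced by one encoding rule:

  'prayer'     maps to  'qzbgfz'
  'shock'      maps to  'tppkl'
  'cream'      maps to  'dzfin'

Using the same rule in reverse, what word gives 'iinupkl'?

Shifts by position in prayer: pos 0: p→q (+1), pos 1: r→z (+8), pos 2: a→b (+1), pos 3: y→g (+8) — repeating every 2. The shifts repeat in a cycle of length 2: positions 0,1,… shift by +1, +8, then the pattern repeats.
Reversing it on iinupkl: i−1=h, i−8=a, n−1=m, u−8=m, p−1=o, k−8=c, l−1=k.

hammock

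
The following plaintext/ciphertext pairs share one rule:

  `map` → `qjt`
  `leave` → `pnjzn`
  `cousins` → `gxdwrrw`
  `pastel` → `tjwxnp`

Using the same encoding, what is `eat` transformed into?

The shift depends on letter class: consonant m→q is +4, but vowel a→j is +9. Two shifts are in play — +9 for a/e/i/o/u, +4 for every other letter.
Applying it to eat: e(vowel)+9=n, a(vowel)+9=j, t(cons)+4=x.

njx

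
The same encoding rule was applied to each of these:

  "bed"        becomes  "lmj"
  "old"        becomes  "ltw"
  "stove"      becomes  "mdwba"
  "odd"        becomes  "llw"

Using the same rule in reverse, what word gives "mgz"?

rye

The output letters match the input read backwards, each shifted +8: bed reversed is deb. The word is reversed, then every letter is shifted forward by 8.
Undoing it on mgz: shift back: m−8=e, g−8=y, z−8=r → eyr; then reverse → rye.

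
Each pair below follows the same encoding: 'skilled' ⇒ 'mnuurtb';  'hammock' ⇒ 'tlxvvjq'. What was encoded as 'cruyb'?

The output letters match the input read backwards, each shifted +9: skilled reversed is delliks. Read the word backwards and shift each letter +9.
Decoding cruyb: shift back: c−9=t, r−9=i, u−9=l, y−9=p, b−9=s → tilps; then reverse → split.

split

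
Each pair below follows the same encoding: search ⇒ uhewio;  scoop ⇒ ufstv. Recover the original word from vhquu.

The shift increases by 1 at each position, starting from +2: 2, 3, 4, ….
Undoing it on vhquu: v−2=t, h−3=e, q−4=m, u−5=p, u−6=o.

tempo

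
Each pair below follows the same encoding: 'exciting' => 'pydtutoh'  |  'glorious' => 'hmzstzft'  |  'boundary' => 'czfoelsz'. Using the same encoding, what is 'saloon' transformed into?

tlmzzo

The shift depends on letter class: consonant x→y is +1, but vowel e→p is +11. Two shifts are in play — +11 for a/e/i/o/u, +1 for every other letter.
Applying it to saloon: s(cons)+1=t, a(vowel)+11=l, l(cons)+1=m, o(vowel)+11=z, o(vowel)+11=z, n(cons)+1=o.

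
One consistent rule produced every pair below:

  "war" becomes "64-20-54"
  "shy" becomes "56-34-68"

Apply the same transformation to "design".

26-28-56-36-32-46

The formula is n = 2×(alphabet index, a=1) + 18.
On design: d=4→26, e=5→28, s=19→56, i=9→36, g=7→32, n=14→46.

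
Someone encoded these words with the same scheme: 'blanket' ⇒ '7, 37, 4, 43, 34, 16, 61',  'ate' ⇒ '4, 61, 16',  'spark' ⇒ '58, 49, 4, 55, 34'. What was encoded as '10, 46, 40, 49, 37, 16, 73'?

b(#2)→7 and l(#12)→37: differences scale by 3, so n = 3·pos + 1. Each letter becomes 3×(its alphabet position, a=1..z=26) + 1.
Decoding 10, 46, 40, 49, 37, 16, 73: 10→(10−1)÷3=3=c, 46→(46−1)÷3=15=o, 40→(40−1)÷3=13=m, 49→(49−1)÷3=16=p, 37→(37−1)÷3=12=l, 16→(16−1)÷3=5=e, 73→(73−1)÷3=24=x.

complex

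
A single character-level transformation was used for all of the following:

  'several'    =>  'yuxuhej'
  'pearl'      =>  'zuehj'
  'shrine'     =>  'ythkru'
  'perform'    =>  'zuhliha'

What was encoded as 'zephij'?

patrol

s(18)→y(24) and e(4)→u(20) fit y≡17x+4 (mod 26); the inverse of 17 mod 26 is 23. Treating letters as 0–25, the rule is x ↦ 17x + 4 (mod 26).
Undoing it on zephij: z(25)→23·(25−4)≡15=p; e(4)→23·(4−4)≡0=a; p(15)→23·(15−4)≡19=t; h(7)→23·(7−4)≡17=r; i(8)→23·(8−4)≡14=o; j(9)→23·(9−4)≡11=l (all mod 26).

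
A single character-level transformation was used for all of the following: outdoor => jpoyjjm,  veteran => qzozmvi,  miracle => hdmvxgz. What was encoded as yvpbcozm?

Compare letters: o→j is +21, u→p is +21, t→o is +21 — a constant shift. Each letter is shifted forward by 21 in the alphabet (a Caesar shift of +21).
Reversing it on yvpbcozm: y−21=d, v−21=a, p−21=u, b−21=g, c−21=h, o−21=t, z−21=e, m−21=r.

daughter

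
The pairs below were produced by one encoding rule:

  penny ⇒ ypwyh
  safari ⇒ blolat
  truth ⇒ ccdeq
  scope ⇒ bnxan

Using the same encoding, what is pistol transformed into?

A repeating key of period 2 is used — shifts +9, +11 over and over.
On pistol: p+9=y, i+11=t, s+9=b, t+11=e, o+9=x, l+11=w.

ytbexw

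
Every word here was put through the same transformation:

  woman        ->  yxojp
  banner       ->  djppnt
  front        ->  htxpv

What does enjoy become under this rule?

nplxa

Vowels shift forward by 9 and consonants shift forward by 2.
For enjoy: e(vowel)+9=n, n(cons)+2=p, j(cons)+2=l, o(vowel)+9=x, y(cons)+2=a.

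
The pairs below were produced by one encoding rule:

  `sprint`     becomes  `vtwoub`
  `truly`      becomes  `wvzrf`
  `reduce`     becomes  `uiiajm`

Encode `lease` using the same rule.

Each letter shifts forward by (position + 3), i.e. 3, 4, 5, … — the shift grows by one for each successive letter.
For lease: l+3=o, e+4=i, a+5=f, s+6=y, e+7=l.

oifyl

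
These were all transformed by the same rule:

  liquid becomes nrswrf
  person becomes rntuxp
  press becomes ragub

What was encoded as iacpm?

Shifts by position in liquid: pos 0: l→n (+2), pos 1: i→r (+9), pos 2: q→s (+2), pos 3: u→w (+2), pos 4: i→r (+9), pos 5: d→f (+2) — repeating every 3. A repeating key of period 3 is used — shifts +2, +9, +2 over and over.
Reversing it on iacpm: i−2=g, a−9=r, c−2=a, p−2=n, m−9=d.

grand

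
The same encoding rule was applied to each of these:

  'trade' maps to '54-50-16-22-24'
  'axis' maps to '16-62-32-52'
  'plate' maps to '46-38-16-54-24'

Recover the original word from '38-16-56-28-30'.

laugh

t(#20)→54 and r(#18)→50: differences scale by 2, so n = 2·pos + 14. Each letter becomes 2×(its alphabet position, a=1..z=26) + 14.
Undoing it on 38-16-56-28-30: 38→(38−14)÷2=12=l, 16→(16−14)÷2=1=a, 56→(56−14)÷2=21=u, 28→(28−14)÷2=7=g, 30→(30−14)÷2=8=h.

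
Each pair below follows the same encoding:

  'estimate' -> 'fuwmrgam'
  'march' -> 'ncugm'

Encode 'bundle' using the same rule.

In estimate: e→f is +1, s→u is +2, t→w is +3, i→m is +4 — the shift increases by 1 each position. Each letter shifts forward by (position + 1), i.e. 1, 2, 3, … — the shift grows by one for each successive letter.
For bundle: b+1=c, u+2=w, n+3=q, d+4=h, l+5=q, e+6=k.

cwqhqk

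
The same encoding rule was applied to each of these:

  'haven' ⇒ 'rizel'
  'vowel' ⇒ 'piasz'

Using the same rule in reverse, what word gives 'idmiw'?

seize

The output letters match the input read backwards, each shifted +4: haven reversed is nevah. Two steps: reverse the string, then apply a Caesar shift of +4.
Undoing it on idmiw: shift back: i−4=e, d−4=z, m−4=i, i−4=e, w−4=s → ezies; then reverse → seize.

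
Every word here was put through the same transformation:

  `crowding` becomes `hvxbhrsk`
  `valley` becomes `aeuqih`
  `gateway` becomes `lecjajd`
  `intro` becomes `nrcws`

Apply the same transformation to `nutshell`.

The shifts repeat in a cycle of length 3: positions 0,1,… shift by +5, +4, +9, then the pattern repeats.
On nutshell: n+5=s, u+4=y, t+9=c, s+5=x, h+4=l, e+9=n, l+5=q, l+4=p.

sycxlnqp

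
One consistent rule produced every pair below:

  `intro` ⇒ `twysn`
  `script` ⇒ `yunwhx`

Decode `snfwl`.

grain

The output letters match the input read backwards, each shifted +5: intro reversed is ortni. The word is reversed, then every letter is shifted forward by 5.
Reversing it on snfwl: shift back: s−5=n, n−5=i, f−5=a, w−5=r, l−5=g → niarg; then reverse → grain.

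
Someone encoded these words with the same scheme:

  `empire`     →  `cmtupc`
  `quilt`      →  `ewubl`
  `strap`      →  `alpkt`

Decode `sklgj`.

e(4)→c(2) and m(12)→m(12) fit y≡11x+10 (mod 26); the inverse of 11 mod 26 is 19. This is an affine cipher: with a=0,…,z=25, each position x becomes (11x+10) mod 26.
Decoding sklgj: s(18)→19·(18−10)≡22=w; k(10)→19·(10−10)≡0=a; l(11)→19·(11−10)≡19=t; g(6)→19·(6−10)≡2=c; j(9)→19·(9−10)≡7=h (all mod 26).

watch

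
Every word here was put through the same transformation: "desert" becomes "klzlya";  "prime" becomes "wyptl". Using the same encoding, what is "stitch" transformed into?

zapajo

Each letter is shifted forward by 7 in the alphabet (a Caesar shift of +7).
On stitch: s+7=z, t+7=a, i+7=p, t+7=a, c+7=j, h+7=o.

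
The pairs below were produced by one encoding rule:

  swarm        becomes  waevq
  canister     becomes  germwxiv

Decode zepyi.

Each letter is shifted forward by 4 in the alphabet (a Caesar shift of +4).
Reversing it on zepyi: z−4=v, e−4=a, p−4=l, y−4=u, i−4=e.

value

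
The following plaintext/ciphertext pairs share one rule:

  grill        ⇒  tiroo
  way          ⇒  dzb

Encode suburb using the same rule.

Each pair mirrors across the alphabet (g↔t, r↔i, i↔r): positions sum to 25. Letters are reflected about the middle of the alphabet (position → 25−position): Atbash.
On suburb: s↔h, u↔f, b↔y, u↔f, r↔i, b↔y.

hfyfiy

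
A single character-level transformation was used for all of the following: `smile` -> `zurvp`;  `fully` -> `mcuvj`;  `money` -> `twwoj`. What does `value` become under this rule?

In smile: s→z is +7, m→u is +8, i→r is +9, l→v is +10 — the shift increases by 1 each position. Each letter shifts forward by (position + 7), i.e. 7, 8, 9, … — the shift grows by one for each successive letter.
Applying it to value: v+7=c, a+8=i, l+9=u, u+10=e, e+11=p.

ciuep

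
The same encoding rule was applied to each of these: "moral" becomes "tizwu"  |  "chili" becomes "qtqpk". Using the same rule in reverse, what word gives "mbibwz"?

The output letters match the input read backwards, each shifted +8: moral reversed is larom. The word is reversed, then every letter is shifted forward by 8.
Undoing it on mbibwz: shift back: m−8=e, b−8=t, i−8=a, b−8=t, w−8=o, z−8=r → etator; then reverse → rotate.

rotate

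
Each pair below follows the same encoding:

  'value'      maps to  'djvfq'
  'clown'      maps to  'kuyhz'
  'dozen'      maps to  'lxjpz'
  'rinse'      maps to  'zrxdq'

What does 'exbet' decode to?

Each letter shifts forward by (position + 8), i.e. 8, 9, 10, … — the shift grows by one for each successive letter.
Decoding exbet: e−8=w, x−9=o, b−10=r, e−11=t, t−12=h.

worth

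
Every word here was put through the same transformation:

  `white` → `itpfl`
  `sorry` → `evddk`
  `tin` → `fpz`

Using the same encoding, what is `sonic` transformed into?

The shift depends on letter class: consonant w→i is +12, but vowel i→p is +7. Two shifts are in play — +7 for a/e/i/o/u, +12 for every other letter.
For sonic: s(cons)+12=e, o(vowel)+7=v, n(cons)+12=z, i(vowel)+7=p, c(cons)+12=o.

evzpo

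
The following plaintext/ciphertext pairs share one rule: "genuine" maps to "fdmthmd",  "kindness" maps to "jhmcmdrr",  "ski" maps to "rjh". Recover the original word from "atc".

Compare letters: g→f is +25, e→d is +25, n→m is +25 — a constant shift. This is a Caesar cipher with shift 25.
Reversing it on atc: a−25=b, t−25=u, c−25=d.

bud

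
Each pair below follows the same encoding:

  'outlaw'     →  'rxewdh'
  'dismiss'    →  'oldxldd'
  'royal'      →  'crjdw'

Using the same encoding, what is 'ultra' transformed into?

The shift depends on letter class: consonant t→e is +11, but vowel o→r is +3. Vowels shift forward by 3 and consonants shift forward by 11.
Applying it to ultra: u(vowel)+3=x, l(cons)+11=w, t(cons)+11=e, r(cons)+11=c, a(vowel)+3=d.

xwecd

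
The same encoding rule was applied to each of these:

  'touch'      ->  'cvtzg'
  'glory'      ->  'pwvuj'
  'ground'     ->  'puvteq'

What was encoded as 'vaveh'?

t(19)→c(2) and o(14)→v(21) fit y≡17x+17 (mod 26); the inverse of 17 mod 26 is 23. Each letter's alphabet position (a=0..z=25) is mapped through 17·x+17 mod 26 — an affine cipher.
Reversing it on vaveh: v(21)→23·(21−17)≡14=o; a(0)→23·(0−17)≡25=z; v(21)→23·(21−17)≡14=o; e(4)→23·(4−17)≡13=n; h(7)→23·(7−17)≡4=e (all mod 26).

ozone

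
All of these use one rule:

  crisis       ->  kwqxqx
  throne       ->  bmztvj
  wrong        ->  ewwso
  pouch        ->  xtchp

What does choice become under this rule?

Shifts by position in crisis: pos 0: c→k (+8), pos 1: r→w (+5), pos 2: i→q (+8), pos 3: s→x (+5) — repeating every 2. The shifts repeat in a cycle of length 2: positions 0,1,… shift by +8, +5, then the pattern repeats.
For choice: c+8=k, h+5=m, o+8=w, i+5=n, c+8=k, e+5=j.

kmwnkj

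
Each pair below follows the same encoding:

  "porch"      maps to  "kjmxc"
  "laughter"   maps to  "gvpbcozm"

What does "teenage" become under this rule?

Compare letters: p→k is +21, o→j is +21, r→m is +21 — a constant shift. Each letter is shifted forward by 21 in the alphabet (a Caesar shift of +21).
Applying it to teenage: t+21=o, e+21=z, e+21=z, n+21=i, a+21=v, g+21=b, e+21=z.

ozzivbz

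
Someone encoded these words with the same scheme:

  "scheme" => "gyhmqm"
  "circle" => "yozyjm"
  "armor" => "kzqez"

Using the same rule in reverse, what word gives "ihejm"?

s(18)→g(6) and c(2)→y(24) fit y≡7x+10 (mod 26); the inverse of 7 mod 26 is 15. Treating letters as 0–25, the rule is x ↦ 7x + 10 (mod 26).
Undoing it on ihejm: i(8)→15·(8−10)≡22=w; h(7)→15·(7−10)≡7=h; e(4)→15·(4−10)≡14=o; j(9)→15·(9−10)≡11=l; m(12)→15·(12−10)≡4=e (all mod 26).

whole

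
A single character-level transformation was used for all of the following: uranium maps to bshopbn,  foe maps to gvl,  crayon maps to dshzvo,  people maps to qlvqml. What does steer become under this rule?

The shift depends on letter class: consonant r→s is +1, but vowel u→b is +7. Vowels shift forward by 7 and consonants shift forward by 1.
For steer: s(cons)+1=t, t(cons)+1=u, e(vowel)+7=l, e(vowel)+7=l, r(cons)+1=s.

tulls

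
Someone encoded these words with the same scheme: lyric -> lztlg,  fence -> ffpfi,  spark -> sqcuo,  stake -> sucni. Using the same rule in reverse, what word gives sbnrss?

saloon

In lyric: l→l is +0, y→z is +1, r→t is +2, i→l is +3 — the shift increases by 1 each position. Each letter shifts forward by its position index (0, 1, 2, …) — the shift grows by one for each successive letter.
Undoing it on sbnrss: s−0=s, b−1=a, n−2=l, r−3=o, s−4=o, s−5=n.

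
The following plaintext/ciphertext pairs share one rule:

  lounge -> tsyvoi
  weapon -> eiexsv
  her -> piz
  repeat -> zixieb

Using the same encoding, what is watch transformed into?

eebkp

Vowels shift forward by 4 and consonants shift forward by 8.
For watch: w(cons)+8=e, a(vowel)+4=e, t(cons)+8=b, c(cons)+8=k, h(cons)+8=p.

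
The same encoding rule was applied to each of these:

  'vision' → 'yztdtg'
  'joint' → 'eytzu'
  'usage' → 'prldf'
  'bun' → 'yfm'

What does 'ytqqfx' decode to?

muffin

The output letters match the input read backwards, each shifted +11: vision reversed is noisiv. Read the word backwards and shift each letter +11.
Undoing it on ytqqfx: shift back: y−11=n, t−11=i, q−11=f, q−11=f, f−11=u, x−11=m → niffum; then reverse → muffin.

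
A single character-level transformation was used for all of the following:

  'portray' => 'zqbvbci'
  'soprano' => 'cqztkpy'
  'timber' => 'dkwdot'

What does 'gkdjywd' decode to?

without

Shifts by position in portray: pos 0: p→z (+10), pos 1: o→q (+2), pos 2: r→b (+10), pos 3: t→v (+2) — repeating every 2. The shifts repeat in a cycle of length 2: positions 0,1,… shift by +10, +2, then the pattern repeats.
Reversing it on gkdjywd: g−10=w, k−2=i, d−10=t, j−2=h, y−10=o, w−2=u, d−10=t.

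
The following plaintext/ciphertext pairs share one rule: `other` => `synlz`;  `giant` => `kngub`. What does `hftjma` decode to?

In other: o→s is +4, t→y is +5, h→n is +6, e→l is +7 — the shift increases by 1 each position. Letter i (0-indexed) is shifted by i+4, so successive shifts are 4, 5, 6, ….
Undoing it on hftjma: h−4=d, f−5=a, t−6=n, j−7=c, m−8=e, a−9=r.

dancer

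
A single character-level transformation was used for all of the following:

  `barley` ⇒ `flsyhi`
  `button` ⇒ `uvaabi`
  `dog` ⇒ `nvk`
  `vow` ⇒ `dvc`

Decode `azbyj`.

crust

The word is reversed, then every letter is shifted forward by 7.
Reversing it on azbyj: shift back: a−7=t, z−7=s, b−7=u, y−7=r, j−7=c → tsurc; then reverse → crust.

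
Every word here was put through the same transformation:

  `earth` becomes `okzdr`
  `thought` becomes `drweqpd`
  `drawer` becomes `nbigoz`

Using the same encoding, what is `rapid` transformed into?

bkxsn

Shifts by position in earth: pos 0: e→o (+10), pos 1: a→k (+10), pos 2: r→z (+8), pos 3: t→d (+10), pos 4: h→r (+10) — repeating every 3. A repeating key of period 3 is used — shifts +10, +10, +8 over and over.
Applying it to rapid: r+10=b, a+10=k, p+8=x, i+10=s, d+10=n.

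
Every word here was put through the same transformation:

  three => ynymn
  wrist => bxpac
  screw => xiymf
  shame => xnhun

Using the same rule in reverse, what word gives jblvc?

event

In three: t→y is +5, h→n is +6, r→y is +7, e→m is +8 — the shift increases by 1 each position. Each letter shifts forward by (position + 5), i.e. 5, 6, 7, … — the shift grows by one for each successive letter.
Undoing it on jblvc: j−5=e, b−6=v, l−7=e, v−8=n, c−9=t.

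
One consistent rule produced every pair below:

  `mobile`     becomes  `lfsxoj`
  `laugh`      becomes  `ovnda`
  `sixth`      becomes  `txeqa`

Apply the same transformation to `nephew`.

m(12)→l(11) and o(14)→f(5) fit y≡23x+21 (mod 26); the inverse of 23 mod 26 is 17. Each letter's alphabet position (a=0..z=25) is mapped through 23·x+21 mod 26 — an affine cipher.
On nephew: n(13)→23·13+21≡8=i; e(4)→23·4+21≡9=j; p(15)→23·15+21≡2=c; h(7)→23·7+21≡0=a; e(4)→23·4+21≡9=j; w(22)→23·22+21≡7=h (all mod 26).

ijcajh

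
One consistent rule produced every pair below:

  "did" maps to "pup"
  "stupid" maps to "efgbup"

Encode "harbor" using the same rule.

tmdnad

It's a constant shift of +12 (ROT12).
For harbor: h+12=t, a+12=m, r+12=d, b+12=n, o+12=a, r+12=d.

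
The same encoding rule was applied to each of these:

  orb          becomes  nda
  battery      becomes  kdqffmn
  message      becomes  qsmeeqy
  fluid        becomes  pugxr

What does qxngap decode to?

The output letters match the input read backwards, each shifted +12: orb reversed is bro. Two steps: reverse the string, then apply a Caesar shift of +12.
Undoing it on qxngap: shift back: q−12=e, x−12=l, n−12=b, g−12=u, a−12=o, p−12=d → elbuod; then reverse → double.

double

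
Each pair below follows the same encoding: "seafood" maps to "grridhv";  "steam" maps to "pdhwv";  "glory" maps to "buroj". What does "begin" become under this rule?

The output letters match the input read backwards, each shifted +3: seafood reversed is doofaes. The word is reversed, then every letter is shifted forward by 3.
For begin: reverse → nigeb; then shift: n+3=q, i+3=l, g+3=j, e+3=h, b+3=e.

qljhe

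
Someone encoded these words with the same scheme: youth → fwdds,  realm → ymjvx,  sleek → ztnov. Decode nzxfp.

In youth: y→f is +7, o→w is +8, u→d is +9, t→d is +10 — the shift increases by 1 each position. Each letter shifts forward by (position + 7), i.e. 7, 8, 9, … — the shift grows by one for each successive letter.
Reversing it on nzxfp: n−7=g, z−8=r, x−9=o, f−10=v, p−11=e.

grove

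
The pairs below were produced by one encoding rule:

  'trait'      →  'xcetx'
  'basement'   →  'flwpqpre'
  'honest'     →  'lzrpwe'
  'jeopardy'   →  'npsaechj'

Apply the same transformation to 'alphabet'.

ewtsemie

Shifts by position in trait: pos 0: t→x (+4), pos 1: r→c (+11), pos 2: a→e (+4), pos 3: i→t (+11) — repeating every 2. A repeating key of period 2 is used — shifts +4, +11 over and over.
Applying it to alphabet: a+4=e, l+11=w, p+4=t, h+11=s, a+4=e, b+11=m, e+4=i, t+11=e.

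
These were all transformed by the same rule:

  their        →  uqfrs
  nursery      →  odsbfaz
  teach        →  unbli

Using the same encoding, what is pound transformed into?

Shifts by position in their: pos 0: t→u (+1), pos 1: h→q (+9), pos 2: e→f (+1), pos 3: i→r (+9) — repeating every 2. It's a Vigenère-style cipher with numeric key [1,9]: position i shifts by key[i mod 2].
On pound: p+1=q, o+9=x, u+1=v, n+9=w, d+1=e.

qxvwe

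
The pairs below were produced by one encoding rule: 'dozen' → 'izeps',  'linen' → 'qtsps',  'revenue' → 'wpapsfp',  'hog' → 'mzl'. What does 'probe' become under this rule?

uwzgp

The shift depends on letter class: consonant d→i is +5, but vowel o→z is +11. Two shifts are in play — +11 for a/e/i/o/u, +5 for every other letter.
Applying it to probe: p(cons)+5=u, r(cons)+5=w, o(vowel)+11=z, b(cons)+5=g, e(vowel)+11=p.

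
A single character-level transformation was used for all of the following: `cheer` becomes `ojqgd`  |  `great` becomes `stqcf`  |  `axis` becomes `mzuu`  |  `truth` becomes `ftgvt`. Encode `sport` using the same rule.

Shifts by position in cheer: pos 0: c→o (+12), pos 1: h→j (+2), pos 2: e→q (+12), pos 3: e→g (+2) — repeating every 2. It's a Vigenère-style cipher with numeric key [12,2]: position i shifts by key[i mod 2].
For sport: s+12=e, p+2=r, o+12=a, r+2=t, t+12=f.

eratf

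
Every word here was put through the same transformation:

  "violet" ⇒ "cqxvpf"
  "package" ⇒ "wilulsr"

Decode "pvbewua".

In violet: v→c is +7, i→q is +8, o→x is +9, l→v is +10 — the shift increases by 1 each position. Letter i (0-indexed) is shifted by i+7, so successive shifts are 7, 8, 9, ….
Reversing it on pvbewua: p−7=i, v−8=n, b−9=s, e−10=u, w−11=l, u−12=i, a−13=n.

insulin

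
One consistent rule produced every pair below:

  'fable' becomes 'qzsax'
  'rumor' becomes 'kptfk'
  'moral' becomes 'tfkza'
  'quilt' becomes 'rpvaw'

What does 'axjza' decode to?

f(5)→q(16) and a(0)→z(25) fit y≡19x+25 (mod 26); the inverse of 19 mod 26 is 11. Each letter's alphabet position (a=0..z=25) is mapped through 19·x+25 mod 26 — an affine cipher.
Undoing it on axjza: a(0)→11·(0−25)≡11=l; x(23)→11·(23−25)≡4=e; j(9)→11·(9−25)≡6=g; z(25)→11·(25−25)≡0=a; a(0)→11·(0−25)≡11=l (all mod 26).

legal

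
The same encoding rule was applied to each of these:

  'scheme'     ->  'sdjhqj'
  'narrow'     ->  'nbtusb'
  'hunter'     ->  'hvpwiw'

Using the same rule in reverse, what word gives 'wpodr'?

In scheme: s→s is +0, c→d is +1, h→j is +2, e→h is +3 — the shift increases by 1 each position. Each letter shifts forward by its position index (0, 1, 2, …) — the shift grows by one for each successive letter.
Decoding wpodr: w−0=w, p−1=o, o−2=m, d−3=a, r−4=n.

woman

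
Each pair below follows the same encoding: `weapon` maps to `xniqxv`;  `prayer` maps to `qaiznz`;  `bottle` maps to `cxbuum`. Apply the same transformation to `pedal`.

qnlbu

Shifts by position in weapon: pos 0: w→x (+1), pos 1: e→n (+9), pos 2: a→i (+8), pos 3: p→q (+1), pos 4: o→x (+9), pos 5: n→v (+8) — repeating every 3. The shifts repeat in a cycle of length 3: positions 0,1,… shift by +1, +9, +8, then the pattern repeats.
Applying it to pedal: p+1=q, e+9=n, d+8=l, a+1=b, l+9=u.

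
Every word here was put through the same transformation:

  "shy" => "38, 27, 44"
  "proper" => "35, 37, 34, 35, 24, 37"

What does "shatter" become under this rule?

s is letter #19 and maps to 38: an offset of 19. The number is (letter's place in the alphabet, a=1) + 19.
For shatter: s=19→38, h=8→27, a=1→20, t=20→39, t=20→39, e=5→24, r=18→37.

38, 27, 20, 39, 39, 24, 37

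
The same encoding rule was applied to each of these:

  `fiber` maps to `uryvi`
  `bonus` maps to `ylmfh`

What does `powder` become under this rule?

Each pair mirrors across the alphabet (f↔u, i↔r, b↔y): positions sum to 25. Each letter is replaced by its mirror in the alphabet: a↔z, b↔y, c↔x, and so on (the Atbash cipher).
On powder: p↔k, o↔l, w↔d, d↔w, e↔v, r↔i.

kldwvi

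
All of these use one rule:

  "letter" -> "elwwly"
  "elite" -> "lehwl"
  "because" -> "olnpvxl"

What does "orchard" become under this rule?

This is an affine cipher: with a=0,…,z=25, each position x becomes (25x+15) mod 26.
Applying it to orchard: o(14)→25·14+15≡1=b; r(17)→25·17+15≡24=y; c(2)→25·2+15≡13=n; h(7)→25·7+15≡8=i; a(0)→25·0+15≡15=p; r(17)→25·17+15≡24=y; d(3)→25·3+15≡12=m (all mod 26).

bynipym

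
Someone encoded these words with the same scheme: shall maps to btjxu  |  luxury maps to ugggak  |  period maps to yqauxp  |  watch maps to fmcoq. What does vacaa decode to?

motor

It's a Vigenère-style cipher with numeric key [9,12]: position i shifts by key[i mod 2].
Undoing it on vacaa: v−9=m, a−12=o, c−9=t, a−12=o, a−9=r.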